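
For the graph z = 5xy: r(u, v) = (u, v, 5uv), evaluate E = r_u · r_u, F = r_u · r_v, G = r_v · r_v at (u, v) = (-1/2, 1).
E = 26;  F = -25/2;  G = 29/4

Partials: r_u = (1, 0, 5*v), r_v = (0, 1, 5*u). As functions of (u, v):
  E = r_u · r_u = 25*v^2 + 1,
  F = r_u · r_v = 25*u*v,
  G = r_v · r_v = 25*u^2 + 1.
Evaluating at (u, v) = (-1/2, 1): E = 26, F = -25/2, G = 29/4.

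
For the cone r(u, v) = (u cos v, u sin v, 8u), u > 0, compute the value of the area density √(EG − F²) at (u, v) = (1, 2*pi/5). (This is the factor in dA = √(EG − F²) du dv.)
√(EG − F²)|_{(1, 2*pi/5)} = sqrt(65)

E = 65, F = 0, G = u^2, so EG − F² = 65*u^2. Taking the positive square root: √(EG − F²) = sqrt(65)*Abs(u). At (u, v) = (1, 2*pi/5): sqrt(65).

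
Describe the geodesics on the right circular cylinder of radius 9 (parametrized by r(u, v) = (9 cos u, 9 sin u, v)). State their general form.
The cylinder is flat (K = 0) and locally isometric to the plane via the development (u, v) ↦ (9 u, v). Geodesics are the pre-images of straight lines: circles (v constant), vertical lines (u constant), and helices (v = c · u + d) for constants c, d.

A right cylinder has E = 9², F = 0, G = 1, so EG − F² = 9², and L = −9, M = N = 0, giving K = (LN − M²)/(EG − F²) = 0 everywhere. A flat surface is locally isometric to the Euclidean plane via the map (u, v) ↦ (9 u, v). Straight lines in the (x̃, ỹ) plane pull back to: (a) horizontal circles (v = const), (b) vertical generators (u = const), and (c) helices (9 u tan θ = v, i.e. v = c · u + d).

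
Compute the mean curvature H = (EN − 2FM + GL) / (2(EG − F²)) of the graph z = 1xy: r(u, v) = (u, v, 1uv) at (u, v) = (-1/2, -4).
H = -16*sqrt(69)/4761

With E = v^2 + 1, F = u*v, G = u^2 + 1, L = 0, M = 1/sqrt(u^2 + v^2 + 1), N = 0, assemble
  H = (EN − 2FM + GL) / (2(EG − F²)) = -u*v/(u^2 + v^2 + 1)^(3/2).
At (u, v) = (-1/2, -4): H = -16*sqrt(69)/4761.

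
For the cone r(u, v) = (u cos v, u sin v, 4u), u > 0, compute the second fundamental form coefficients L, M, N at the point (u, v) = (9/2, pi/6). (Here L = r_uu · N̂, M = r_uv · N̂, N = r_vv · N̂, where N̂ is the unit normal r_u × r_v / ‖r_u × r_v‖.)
L = 0;  M = 0;  N = 18*sqrt(17)/17

Compute the unit normal N̂(u, v) = (-4*sqrt(17)*u*cos(v)/(17*Abs(u)), -4*sqrt(17)*u*sin(v)/(17*Abs(u)), sqrt(17)*u/(17*Abs(u))), and the second partials r_uu, r_uv, r_vv. Take dot products:
  L(u, v) = r_uu · N̂ = 0,
  M(u, v) = r_uv · N̂ = 0,
  N(u, v) = r_vv · N̂ = 4*sqrt(17)*u^2/(17*Abs(u)).
Evaluating at (u, v) = (9/2, pi/6):
  L = 0, M = 0, N = 18*sqrt(17)/17.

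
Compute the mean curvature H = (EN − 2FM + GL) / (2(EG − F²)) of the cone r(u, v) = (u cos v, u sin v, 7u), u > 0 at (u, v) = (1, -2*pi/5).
H = 7*sqrt(2)/20

With E = 50, F = 0, G = u^2, L = 0, M = 0, N = 7*sqrt(2)*u^2/(10*Abs(u)), assemble
  H = (EN − 2FM + GL) / (2(EG − F²)) = 7*sqrt(2)/(20*Abs(u)).
At (u, v) = (1, -2*pi/5): H = 7*sqrt(2)/20.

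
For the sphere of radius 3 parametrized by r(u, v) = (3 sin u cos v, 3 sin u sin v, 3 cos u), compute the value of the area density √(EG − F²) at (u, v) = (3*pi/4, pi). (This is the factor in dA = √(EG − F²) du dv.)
√(EG − F²)|_{(3*pi/4, pi)} = 9*sqrt(2)/2

E = 9, F = 0, G = 9*sin(u)^2, so EG − F² = 81*sin(u)^2. Taking the positive square root: √(EG − F²) = 9*Abs(sin(u)). At (u, v) = (3*pi/4, pi): 9*sqrt(2)/2.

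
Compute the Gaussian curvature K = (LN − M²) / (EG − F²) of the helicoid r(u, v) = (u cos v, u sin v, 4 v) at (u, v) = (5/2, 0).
K = -256/7921

Coefficients of the first fundamental form: E = 1, F = 0, G = u^2 + 16.
Coefficients of the second fundamental form: L = 0, M = -4/sqrt(u^2 + 16), N = 0.
Assemble K = (LN − M²)/(EG − F²) = -16/(u^2 + 16)^2. At (u, v) = (5/2, 0): K = -256/7921.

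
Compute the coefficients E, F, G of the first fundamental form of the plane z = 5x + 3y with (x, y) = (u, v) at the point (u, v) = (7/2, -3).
E = 26;  F = 15;  G = 10

Partials: r_u = (1, 0, 5), r_v = (0, 1, 3). As functions of (u, v):
  E = r_u · r_u = 26,
  F = r_u · r_v = 15,
  G = r_v · r_v = 10.
Evaluating at (u, v) = (7/2, -3): E = 26, F = 15, G = 10.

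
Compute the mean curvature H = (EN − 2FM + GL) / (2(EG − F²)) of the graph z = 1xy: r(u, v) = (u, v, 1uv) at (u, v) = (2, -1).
H = sqrt(6)/18

With E = v^2 + 1, F = u*v, G = u^2 + 1, L = 0, M = 1/sqrt(u^2 + v^2 + 1), N = 0, assemble
  H = (EN − 2FM + GL) / (2(EG − F²)) = -u*v/(u^2 + v^2 + 1)^(3/2).
At (u, v) = (2, -1): H = sqrt(6)/18.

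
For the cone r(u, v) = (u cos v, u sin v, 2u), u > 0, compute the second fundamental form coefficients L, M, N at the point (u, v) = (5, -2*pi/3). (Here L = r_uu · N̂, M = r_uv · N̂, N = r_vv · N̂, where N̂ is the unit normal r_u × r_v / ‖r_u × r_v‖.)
L = 0;  M = 0;  N = 2*sqrt(5)

Compute the unit normal N̂(u, v) = (-2*sqrt(5)*u*cos(v)/(5*Abs(u)), -2*sqrt(5)*u*sin(v)/(5*Abs(u)), sqrt(5)*u/(5*Abs(u))), and the second partials r_uu, r_uv, r_vv. Take dot products:
  L(u, v) = r_uu · N̂ = 0,
  M(u, v) = r_uv · N̂ = 0,
  N(u, v) = r_vv · N̂ = 2*sqrt(5)*u^2/(5*Abs(u)).
Evaluating at (u, v) = (5, -2*pi/3):
  L = 0, M = 0, N = 2*sqrt(5).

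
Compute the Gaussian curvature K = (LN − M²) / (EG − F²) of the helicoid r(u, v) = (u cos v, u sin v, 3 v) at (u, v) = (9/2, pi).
K = -16/1521

Coefficients of the first fundamental form: E = 1, F = 0, G = u^2 + 9.
Coefficients of the second fundamental form: L = 0, M = -3/sqrt(u^2 + 9), N = 0.
Assemble K = (LN − M²)/(EG − F²) = -9/(u^2 + 9)^2. At (u, v) = (9/2, pi): K = -16/1521.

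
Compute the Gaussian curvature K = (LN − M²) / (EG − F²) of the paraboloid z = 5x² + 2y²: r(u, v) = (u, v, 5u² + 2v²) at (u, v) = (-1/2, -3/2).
K = 10/961

Coefficients of the first fundamental form: E = 100*u^2 + 1, F = 40*u*v, G = 16*v^2 + 1.
Coefficients of the second fundamental form: L = 10/sqrt(100*u^2 + 16*v^2 + 1), M = 0, N = 4/sqrt(100*u^2 + 16*v^2 + 1).
Assemble K = (LN − M²)/(EG − F²) = 40/(10000*u^4 + 3200*u^2*v^2 + 200*u^2 + 256*v^4 + 32*v^2 + 1). At (u, v) = (-1/2, -3/2): K = 10/961.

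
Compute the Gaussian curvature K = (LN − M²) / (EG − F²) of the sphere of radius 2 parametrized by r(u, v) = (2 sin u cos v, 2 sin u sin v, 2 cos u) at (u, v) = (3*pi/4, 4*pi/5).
K = 1/4

Coefficients of the first fundamental form: E = 4, F = 0, G = 4*sin(u)^2.
Coefficients of the second fundamental form: L = -2*sin(u)/Abs(sin(u)), M = 0, N = -2*sin(u)^3/Abs(sin(u)).
Assemble K = (LN − M²)/(EG − F²) = 1/4. At (u, v) = (3*pi/4, 4*pi/5): K = 1/4.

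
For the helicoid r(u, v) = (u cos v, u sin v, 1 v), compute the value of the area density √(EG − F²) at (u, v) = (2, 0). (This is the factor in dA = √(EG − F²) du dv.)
√(EG − F²)|_{(2, 0)} = sqrt(5)

E = 1, F = 0, G = u^2 + 1, so EG − F² = u^2 + 1. Taking the positive square root: √(EG − F²) = sqrt(u^2 + 1). At (u, v) = (2, 0): sqrt(5).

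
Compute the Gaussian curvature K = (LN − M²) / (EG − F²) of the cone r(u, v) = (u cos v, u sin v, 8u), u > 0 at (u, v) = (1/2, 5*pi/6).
K = 0

Coefficients of the first fundamental form: E = 65, F = 0, G = u^2.
Coefficients of the second fundamental form: L = 0, M = 0, N = 8*sqrt(65)*u^2/(65*Abs(u)).
Assemble K = (LN − M²)/(EG − F²) = 0. At (u, v) = (1/2, 5*pi/6): K = 0.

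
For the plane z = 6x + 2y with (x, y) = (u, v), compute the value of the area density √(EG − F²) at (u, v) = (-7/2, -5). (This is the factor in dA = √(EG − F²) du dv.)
√(EG − F²)|_{(-7/2, -5)} = sqrt(41)

E = 37, F = 12, G = 5, so EG − F² = 41. Taking the positive square root: √(EG − F²) = sqrt(41). At (u, v) = (-7/2, -5): sqrt(41).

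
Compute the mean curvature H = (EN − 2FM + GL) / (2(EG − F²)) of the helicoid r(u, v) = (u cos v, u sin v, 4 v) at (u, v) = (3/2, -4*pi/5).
H = 0

With E = 1, F = 0, G = u^2 + 16, L = 0, M = -4/sqrt(u^2 + 16), N = 0, assemble
  H = (EN − 2FM + GL) / (2(EG − F²)) = 0.
At (u, v) = (3/2, -4*pi/5): H = 0.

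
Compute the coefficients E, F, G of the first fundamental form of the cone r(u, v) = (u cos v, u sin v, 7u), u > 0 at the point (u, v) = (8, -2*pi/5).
E = 50;  F = 0;  G = 64

Partials: r_u = (cos(v), sin(v), 7), r_v = (-u*sin(v), u*cos(v), 0). As functions of (u, v):
  E = r_u · r_u = 50,
  F = r_u · r_v = 0,
  G = r_v · r_v = u^2.
Evaluating at (u, v) = (8, -2*pi/5): E = 50, F = 0, G = 64.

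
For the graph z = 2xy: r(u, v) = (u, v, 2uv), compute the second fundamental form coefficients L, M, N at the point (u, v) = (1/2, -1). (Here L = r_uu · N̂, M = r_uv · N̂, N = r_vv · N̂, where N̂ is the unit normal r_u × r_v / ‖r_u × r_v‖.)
L = 0;  M = sqrt(6)/3;  N = 0

Compute the unit normal N̂(u, v) = (-2*v/sqrt(4*u^2 + 4*v^2 + 1), -2*u/sqrt(4*u^2 + 4*v^2 + 1), 1/sqrt(4*u^2 + 4*v^2 + 1)), and the second partials r_uu, r_uv, r_vv. Take dot products:
  L(u, v) = r_uu · N̂ = 0,
  M(u, v) = r_uv · N̂ = 2/sqrt(4*u^2 + 4*v^2 + 1),
  N(u, v) = r_vv · N̂ = 0.
Evaluating at (u, v) = (1/2, -1):
  L = 0, M = sqrt(6)/3, N = 0.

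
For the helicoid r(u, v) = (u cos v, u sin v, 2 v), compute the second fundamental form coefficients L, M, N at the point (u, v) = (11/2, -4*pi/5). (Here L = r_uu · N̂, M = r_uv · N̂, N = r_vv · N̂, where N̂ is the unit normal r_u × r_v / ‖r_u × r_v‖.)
L = 0;  M = -4*sqrt(137)/137;  N = 0

Compute the unit normal N̂(u, v) = (2*sin(v)/sqrt(u^2 + 4), -2*cos(v)/sqrt(u^2 + 4), u/sqrt(u^2 + 4)), and the second partials r_uu, r_uv, r_vv. Take dot products:
  L(u, v) = r_uu · N̂ = 0,
  M(u, v) = r_uv · N̂ = -2/sqrt(u^2 + 4),
  N(u, v) = r_vv · N̂ = 0.
Evaluating at (u, v) = (11/2, -4*pi/5):
  L = 0, M = -4*sqrt(137)/137, N = 0.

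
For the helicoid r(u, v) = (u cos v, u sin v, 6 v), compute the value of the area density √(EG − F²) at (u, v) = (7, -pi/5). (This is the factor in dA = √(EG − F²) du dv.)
√(EG − F²)|_{(7, -pi/5)} = sqrt(85)

E = 1, F = 0, G = u^2 + 36, so EG − F² = u^2 + 36. Taking the positive square root: √(EG − F²) = sqrt(u^2 + 36). At (u, v) = (7, -pi/5): sqrt(85).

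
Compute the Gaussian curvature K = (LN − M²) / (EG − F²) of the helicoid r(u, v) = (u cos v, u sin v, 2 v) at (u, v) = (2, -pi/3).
K = -1/16

Coefficients of the first fundamental form: E = 1, F = 0, G = u^2 + 4.
Coefficients of the second fundamental form: L = 0, M = -2/sqrt(u^2 + 4), N = 0.
Assemble K = (LN − M²)/(EG − F²) = -4/(u^2 + 4)^2. At (u, v) = (2, -pi/3): K = -1/16.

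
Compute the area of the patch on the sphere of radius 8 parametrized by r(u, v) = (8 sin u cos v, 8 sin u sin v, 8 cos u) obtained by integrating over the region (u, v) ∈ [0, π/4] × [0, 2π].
Area = 64*pi*(2 - sqrt(2))

Area = ∫∫ √(EG − F²) du dv with √(EG − F²) = 64*Abs(sin(u)). Integrating over [0, π/4] × [0, 2π] gives 64*pi*(2 - sqrt(2)).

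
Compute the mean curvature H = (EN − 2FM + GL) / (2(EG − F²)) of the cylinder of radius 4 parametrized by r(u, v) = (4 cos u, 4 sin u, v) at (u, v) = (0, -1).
H = -1/8

With E = 16, F = 0, G = 1, L = -4, M = 0, N = 0, assemble
  H = (EN − 2FM + GL) / (2(EG − F²)) = -1/8.
At (u, v) = (0, -1): H = -1/8.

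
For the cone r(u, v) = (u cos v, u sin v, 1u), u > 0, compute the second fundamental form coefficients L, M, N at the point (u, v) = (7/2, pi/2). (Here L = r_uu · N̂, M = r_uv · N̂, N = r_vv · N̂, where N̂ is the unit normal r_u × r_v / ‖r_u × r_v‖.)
L = 0;  M = 0;  N = 7*sqrt(2)/4

Compute the unit normal N̂(u, v) = (-sqrt(2)*u*cos(v)/(2*Abs(u)), -sqrt(2)*u*sin(v)/(2*Abs(u)), sqrt(2)*u/(2*Abs(u))), and the second partials r_uu, r_uv, r_vv. Take dot products:
  L(u, v) = r_uu · N̂ = 0,
  M(u, v) = r_uv · N̂ = 0,
  N(u, v) = r_vv · N̂ = sqrt(2)*u^2/(2*Abs(u)).
Evaluating at (u, v) = (7/2, pi/2):
  L = 0, M = 0, N = 7*sqrt(2)/4.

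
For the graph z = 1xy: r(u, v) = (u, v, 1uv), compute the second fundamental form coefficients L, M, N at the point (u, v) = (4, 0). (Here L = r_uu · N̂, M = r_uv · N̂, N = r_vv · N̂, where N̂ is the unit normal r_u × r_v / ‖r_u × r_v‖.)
L = 0;  M = sqrt(17)/17;  N = 0

Compute the unit normal N̂(u, v) = (-v/sqrt(u^2 + v^2 + 1), -u/sqrt(u^2 + v^2 + 1), 1/sqrt(u^2 + v^2 + 1)), and the second partials r_uu, r_uv, r_vv. Take dot products:
  L(u, v) = r_uu · N̂ = 0,
  M(u, v) = r_uv · N̂ = 1/sqrt(u^2 + v^2 + 1),
  N(u, v) = r_vv · N̂ = 0.
Evaluating at (u, v) = (4, 0):
  L = 0, M = sqrt(17)/17, N = 0.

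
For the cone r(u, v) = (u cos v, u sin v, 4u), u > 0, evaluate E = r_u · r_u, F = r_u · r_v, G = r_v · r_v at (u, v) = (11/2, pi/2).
E = 17;  F = 0;  G = 121/4

Partials: r_u = (cos(v), sin(v), 4), r_v = (-u*sin(v), u*cos(v), 0). As functions of (u, v):
  E = r_u · r_u = 17,
  F = r_u · r_v = 0,
  G = r_v · r_v = u^2.
Evaluating at (u, v) = (11/2, pi/2): E = 17, F = 0, G = 121/4.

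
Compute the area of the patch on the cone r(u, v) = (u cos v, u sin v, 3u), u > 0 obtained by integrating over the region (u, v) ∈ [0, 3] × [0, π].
Area = 9*sqrt(10)*pi/2

Area = ∫∫ √(EG − F²) du dv with √(EG − F²) = sqrt(10)*Abs(u). Integrating over [0, 3] × [0, π] gives 9*sqrt(10)*pi/2.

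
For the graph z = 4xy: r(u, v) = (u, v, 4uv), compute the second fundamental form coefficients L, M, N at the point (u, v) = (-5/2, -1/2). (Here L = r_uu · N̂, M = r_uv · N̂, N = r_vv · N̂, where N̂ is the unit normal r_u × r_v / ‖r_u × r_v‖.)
L = 0;  M = 4*sqrt(105)/105;  N = 0

Compute the unit normal N̂(u, v) = (-4*v/sqrt(16*u^2 + 16*v^2 + 1), -4*u/sqrt(16*u^2 + 16*v^2 + 1), 1/sqrt(16*u^2 + 16*v^2 + 1)), and the second partials r_uu, r_uv, r_vv. Take dot products:
  L(u, v) = r_uu · N̂ = 0,
  M(u, v) = r_uv · N̂ = 4/sqrt(16*u^2 + 16*v^2 + 1),
  N(u, v) = r_vv · N̂ = 0.
Evaluating at (u, v) = (-5/2, -1/2):
  L = 0, M = 4*sqrt(105)/105, N = 0.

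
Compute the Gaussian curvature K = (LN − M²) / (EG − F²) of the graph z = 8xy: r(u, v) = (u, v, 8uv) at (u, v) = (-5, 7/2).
K = -64/5688225

Coefficients of the first fundamental form: E = 64*v^2 + 1, F = 64*u*v, G = 64*u^2 + 1.
Coefficients of the second fundamental form: L = 0, M = 8/sqrt(64*u^2 + 64*v^2 + 1), N = 0.
Assemble K = (LN − M²)/(EG − F²) = -64/(4096*u^4 + 8192*u^2*v^2 + 128*u^2 + 4096*v^4 + 128*v^2 + 1). At (u, v) = (-5, 7/2): K = -64/5688225.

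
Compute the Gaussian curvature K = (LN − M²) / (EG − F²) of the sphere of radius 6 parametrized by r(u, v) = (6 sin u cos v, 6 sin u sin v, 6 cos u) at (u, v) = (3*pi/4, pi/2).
K = 1/36

Coefficients of the first fundamental form: E = 36, F = 0, G = 36*sin(u)^2.
Coefficients of the second fundamental form: L = -6*sin(u)/Abs(sin(u)), M = 0, N = -6*sin(u)^3/Abs(sin(u)).
Assemble K = (LN − M²)/(EG − F²) = 1/36. At (u, v) = (3*pi/4, pi/2): K = 1/36.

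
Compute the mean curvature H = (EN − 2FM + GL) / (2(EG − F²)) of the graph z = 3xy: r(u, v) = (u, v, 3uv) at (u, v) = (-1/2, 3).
H = 324*sqrt(337)/113569

With E = 9*v^2 + 1, F = 9*u*v, G = 9*u^2 + 1, L = 0, M = 3/sqrt(9*u^2 + 9*v^2 + 1), N = 0, assemble
  H = (EN − 2FM + GL) / (2(EG − F²)) = -27*u*v/(9*u^2 + 9*v^2 + 1)^(3/2).
At (u, v) = (-1/2, 3): H = 324*sqrt(337)/113569.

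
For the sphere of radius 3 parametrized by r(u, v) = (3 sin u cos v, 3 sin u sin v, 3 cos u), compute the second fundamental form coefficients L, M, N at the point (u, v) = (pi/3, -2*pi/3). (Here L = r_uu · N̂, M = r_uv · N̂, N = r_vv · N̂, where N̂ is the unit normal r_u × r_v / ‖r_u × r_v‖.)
L = -3;  M = 0;  N = -9/4

Compute the unit normal N̂(u, v) = (sin(u)^2*cos(v)/Abs(sin(u)), sin(u)^2*sin(v)/Abs(sin(u)), sin(2*u)/(2*Abs(sin(u)))), and the second partials r_uu, r_uv, r_vv. Take dot products:
  L(u, v) = r_uu · N̂ = -3*sin(u)/Abs(sin(u)),
  M(u, v) = r_uv · N̂ = 0,
  N(u, v) = r_vv · N̂ = -3*sin(u)^3/Abs(sin(u)).
Evaluating at (u, v) = (pi/3, -2*pi/3):
  L = -3, M = 0, N = -9/4.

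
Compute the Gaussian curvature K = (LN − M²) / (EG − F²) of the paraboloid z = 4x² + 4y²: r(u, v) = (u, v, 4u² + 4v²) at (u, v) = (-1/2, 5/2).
K = 64/173889

Coefficients of the first fundamental form: E = 64*u^2 + 1, F = 64*u*v, G = 64*v^2 + 1.
Coefficients of the second fundamental form: L = 8/sqrt(64*u^2 + 64*v^2 + 1), M = 0, N = 8/sqrt(64*u^2 + 64*v^2 + 1).
Assemble K = (LN − M²)/(EG − F²) = 64/(4096*u^4 + 8192*u^2*v^2 + 128*u^2 + 4096*v^4 + 128*v^2 + 1). At (u, v) = (-1/2, 5/2): K = 64/173889.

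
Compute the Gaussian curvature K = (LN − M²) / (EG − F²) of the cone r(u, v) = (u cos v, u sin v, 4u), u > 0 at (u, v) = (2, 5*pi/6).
K = 0

Coefficients of the first fundamental form: E = 17, F = 0, G = u^2.
Coefficients of the second fundamental form: L = 0, M = 0, N = 4*sqrt(17)*u^2/(17*Abs(u)).
Assemble K = (LN − M²)/(EG − F²) = 0. At (u, v) = (2, 5*pi/6): K = 0.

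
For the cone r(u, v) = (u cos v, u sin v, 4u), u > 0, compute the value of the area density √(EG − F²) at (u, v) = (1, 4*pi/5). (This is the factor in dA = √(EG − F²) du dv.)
√(EG − F²)|_{(1, 4*pi/5)} = sqrt(17)

E = 17, F = 0, G = u^2, so EG − F² = 17*u^2. Taking the positive square root: √(EG − F²) = sqrt(17)*Abs(u). At (u, v) = (1, 4*pi/5): sqrt(17).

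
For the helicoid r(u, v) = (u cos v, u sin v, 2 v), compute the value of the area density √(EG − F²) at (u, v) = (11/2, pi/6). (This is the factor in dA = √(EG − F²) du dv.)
√(EG − F²)|_{(11/2, pi/6)} = sqrt(137)/2

E = 1, F = 0, G = u^2 + 4, so EG − F² = u^2 + 4. Taking the positive square root: √(EG − F²) = sqrt(u^2 + 4). At (u, v) = (11/2, pi/6): sqrt(137)/2.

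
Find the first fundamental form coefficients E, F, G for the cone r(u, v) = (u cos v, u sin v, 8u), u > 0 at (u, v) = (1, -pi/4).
E = 65;  F = 0;  G = 1

Partials: r_u = (cos(v), sin(v), 8), r_v = (-u*sin(v), u*cos(v), 0). As functions of (u, v):
  E = r_u · r_u = 65,
  F = r_u · r_v = 0,
  G = r_v · r_v = u^2.
Evaluating at (u, v) = (1, -pi/4): E = 65, F = 0, G = 1.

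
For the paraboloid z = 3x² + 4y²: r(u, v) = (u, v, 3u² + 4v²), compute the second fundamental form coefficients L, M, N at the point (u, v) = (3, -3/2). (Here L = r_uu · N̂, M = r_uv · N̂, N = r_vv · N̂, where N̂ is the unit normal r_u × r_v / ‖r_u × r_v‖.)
L = 6*sqrt(469)/469;  M = 0;  N = 8*sqrt(469)/469

Compute the unit normal N̂(u, v) = (-6*u/sqrt(36*u^2 + 64*v^2 + 1), -8*v/sqrt(36*u^2 + 64*v^2 + 1), 1/sqrt(36*u^2 + 64*v^2 + 1)), and the second partials r_uu, r_uv, r_vv. Take dot products:
  L(u, v) = r_uu · N̂ = 6/sqrt(36*u^2 + 64*v^2 + 1),
  M(u, v) = r_uv · N̂ = 0,
  N(u, v) = r_vv · N̂ = 8/sqrt(36*u^2 + 64*v^2 + 1).
Evaluating at (u, v) = (3, -3/2):
  L = 6*sqrt(469)/469, M = 0, N = 8*sqrt(469)/469.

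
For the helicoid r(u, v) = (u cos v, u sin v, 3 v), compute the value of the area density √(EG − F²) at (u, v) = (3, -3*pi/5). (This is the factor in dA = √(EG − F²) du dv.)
√(EG − F²)|_{(3, -3*pi/5)} = 3*sqrt(2)

E = 1, F = 0, G = u^2 + 9, so EG − F² = u^2 + 9. Taking the positive square root: √(EG − F²) = sqrt(u^2 + 9). At (u, v) = (3, -3*pi/5): 3*sqrt(2).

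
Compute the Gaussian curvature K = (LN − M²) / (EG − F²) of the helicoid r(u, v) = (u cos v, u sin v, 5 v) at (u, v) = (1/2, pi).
K = -400/10201

Coefficients of the first fundamental form: E = 1, F = 0, G = u^2 + 25.
Coefficients of the second fundamental form: L = 0, M = -5/sqrt(u^2 + 25), N = 0.
Assemble K = (LN − M²)/(EG − F²) = -25/(u^2 + 25)^2. At (u, v) = (1/2, pi): K = -400/10201.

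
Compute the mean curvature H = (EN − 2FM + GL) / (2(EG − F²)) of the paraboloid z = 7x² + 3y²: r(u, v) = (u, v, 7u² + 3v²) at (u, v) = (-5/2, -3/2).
H = 4252*sqrt(1307)/1708249

With E = 196*u^2 + 1, F = 84*u*v, G = 36*v^2 + 1, L = 14/sqrt(196*u^2 + 36*v^2 + 1), M = 0, N = 6/sqrt(196*u^2 + 36*v^2 + 1), assemble
  H = (EN − 2FM + GL) / (2(EG − F²)) = 2*(294*u^2 + 126*v^2 + 5)/(196*u^2 + 36*v^2 + 1)^(3/2).
At (u, v) = (-5/2, -3/2): H = 4252*sqrt(1307)/1708249.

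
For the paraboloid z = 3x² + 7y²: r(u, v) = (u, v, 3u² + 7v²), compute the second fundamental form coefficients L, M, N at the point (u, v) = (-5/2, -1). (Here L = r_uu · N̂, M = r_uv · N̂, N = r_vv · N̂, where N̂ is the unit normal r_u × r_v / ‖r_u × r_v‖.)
L = 3*sqrt(422)/211;  M = 0;  N = 7*sqrt(422)/211

Compute the unit normal N̂(u, v) = (-6*u/sqrt(36*u^2 + 196*v^2 + 1), -14*v/sqrt(36*u^2 + 196*v^2 + 1), 1/sqrt(36*u^2 + 196*v^2 + 1)), and the second partials r_uu, r_uv, r_vv. Take dot products:
  L(u, v) = r_uu · N̂ = 6/sqrt(36*u^2 + 196*v^2 + 1),
  M(u, v) = r_uv · N̂ = 0,
  N(u, v) = r_vv · N̂ = 14/sqrt(36*u^2 + 196*v^2 + 1).
Evaluating at (u, v) = (-5/2, -1):
  L = 3*sqrt(422)/211, M = 0, N = 7*sqrt(422)/211.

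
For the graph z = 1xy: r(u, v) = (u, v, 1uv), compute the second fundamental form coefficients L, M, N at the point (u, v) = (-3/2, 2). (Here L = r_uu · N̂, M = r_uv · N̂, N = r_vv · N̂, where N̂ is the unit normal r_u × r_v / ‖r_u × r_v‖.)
L = 0;  M = 2*sqrt(29)/29;  N = 0

Compute the unit normal N̂(u, v) = (-v/sqrt(u^2 + v^2 + 1), -u/sqrt(u^2 + v^2 + 1), 1/sqrt(u^2 + v^2 + 1)), and the second partials r_uu, r_uv, r_vv. Take dot products:
  L(u, v) = r_uu · N̂ = 0,
  M(u, v) = r_uv · N̂ = 1/sqrt(u^2 + v^2 + 1),
  N(u, v) = r_vv · N̂ = 0.
Evaluating at (u, v) = (-3/2, 2):
  L = 0, M = 2*sqrt(29)/29, N = 0.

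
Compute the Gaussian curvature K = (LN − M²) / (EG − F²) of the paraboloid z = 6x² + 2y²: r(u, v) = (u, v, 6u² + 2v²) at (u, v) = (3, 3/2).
K = 48/1776889

Coefficients of the first fundamental form: E = 144*u^2 + 1, F = 48*u*v, G = 16*v^2 + 1.
Coefficients of the second fundamental form: L = 12/sqrt(144*u^2 + 16*v^2 + 1), M = 0, N = 4/sqrt(144*u^2 + 16*v^2 + 1).
Assemble K = (LN − M²)/(EG − F²) = 48/(20736*u^4 + 4608*u^2*v^2 + 288*u^2 + 256*v^4 + 32*v^2 + 1). At (u, v) = (3, 3/2): K = 48/1776889.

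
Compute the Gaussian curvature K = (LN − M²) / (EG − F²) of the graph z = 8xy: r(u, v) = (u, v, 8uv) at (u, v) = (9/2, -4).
K = -64/5387041

Coefficients of the first fundamental form: E = 64*v^2 + 1, F = 64*u*v, G = 64*u^2 + 1.
Coefficients of the second fundamental form: L = 0, M = 8/sqrt(64*u^2 + 64*v^2 + 1), N = 0.
Assemble K = (LN − M²)/(EG − F²) = -64/(4096*u^4 + 8192*u^2*v^2 + 128*u^2 + 4096*v^4 + 128*v^2 + 1). At (u, v) = (9/2, -4): K = -64/5387041.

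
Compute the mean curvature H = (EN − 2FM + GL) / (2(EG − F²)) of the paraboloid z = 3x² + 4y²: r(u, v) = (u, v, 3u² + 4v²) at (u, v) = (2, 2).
H = 1351*sqrt(401)/160801

With E = 36*u^2 + 1, F = 48*u*v, G = 64*v^2 + 1, L = 6/sqrt(36*u^2 + 64*v^2 + 1), M = 0, N = 8/sqrt(36*u^2 + 64*v^2 + 1), assemble
  H = (EN − 2FM + GL) / (2(EG − F²)) = (144*u^2 + 192*v^2 + 7)/(36*u^2 + 64*v^2 + 1)^(3/2).
At (u, v) = (2, 2): H = 1351*sqrt(401)/160801.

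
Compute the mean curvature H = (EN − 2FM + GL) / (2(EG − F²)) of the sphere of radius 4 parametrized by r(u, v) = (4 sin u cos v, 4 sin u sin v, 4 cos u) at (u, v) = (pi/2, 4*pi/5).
H = -1/4

With E = 16, F = 0, G = 16*sin(u)^2, L = -4*sin(u)/Abs(sin(u)), M = 0, N = -4*sin(u)^3/Abs(sin(u)), assemble
  H = (EN − 2FM + GL) / (2(EG − F²)) = -sin(u)/(4*Abs(sin(u))).
At (u, v) = (pi/2, 4*pi/5): H = -1/4.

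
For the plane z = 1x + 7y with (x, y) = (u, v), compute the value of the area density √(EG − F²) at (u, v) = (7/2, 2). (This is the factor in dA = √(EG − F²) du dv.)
√(EG − F²)|_{(7/2, 2)} = sqrt(51)

E = 2, F = 7, G = 50, so EG − F² = 51. Taking the positive square root: √(EG − F²) = sqrt(51). At (u, v) = (7/2, 2): sqrt(51).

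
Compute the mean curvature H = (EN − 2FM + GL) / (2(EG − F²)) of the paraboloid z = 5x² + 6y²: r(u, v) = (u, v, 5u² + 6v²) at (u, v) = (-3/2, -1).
H = 2081*sqrt(370)/136900

With E = 100*u^2 + 1, F = 120*u*v, G = 144*v^2 + 1, L = 10/sqrt(100*u^2 + 144*v^2 + 1), M = 0, N = 12/sqrt(100*u^2 + 144*v^2 + 1), assemble
  H = (EN − 2FM + GL) / (2(EG − F²)) = (600*u^2 + 720*v^2 + 11)/(100*u^2 + 144*v^2 + 1)^(3/2).
At (u, v) = (-3/2, -1): H = 2081*sqrt(370)/136900.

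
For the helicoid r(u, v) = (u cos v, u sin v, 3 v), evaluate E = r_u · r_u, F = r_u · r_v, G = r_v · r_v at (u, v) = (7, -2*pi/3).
E = 1;  F = 0;  G = 58

Partials: r_u = (cos(v), sin(v), 0), r_v = (-u*sin(v), u*cos(v), 3). As functions of (u, v):
  E = r_u · r_u = 1,
  F = r_u · r_v = 0,
  G = r_v · r_v = u^2 + 9.
Evaluating at (u, v) = (7, -2*pi/3): E = 1, F = 0, G = 58.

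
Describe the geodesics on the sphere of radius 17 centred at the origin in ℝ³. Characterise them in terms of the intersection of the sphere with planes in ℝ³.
Geodesics on the sphere of radius 17 are great circles — circles of radius 17 obtained as the intersection of the sphere with planes through the origin (the centre of the sphere).

A curve α(t) of nonzero constant speed on the sphere of radius 17 is a geodesic iff its acceleration α̈ is everywhere normal to the surface, i.e. parallel to the radial vector α(t). Then d/dt(α × α̇) = α̇ × α̇ + α × α̈ = 0, so α × α̇ is a constant vector n ≠ 0 and α(t) · n = 0 for all t: α lies in the plane through the origin with normal n. The intersection of that plane with the sphere is a circle of radius 17 (a great circle). Conversely, a great circle traversed at constant speed has centripetal acceleration pointing at the origin, hence normal to the sphere, so every great circle is a geodesic.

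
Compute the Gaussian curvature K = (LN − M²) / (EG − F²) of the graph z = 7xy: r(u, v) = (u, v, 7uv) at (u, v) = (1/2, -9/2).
K = -196/4044121

Coefficients of the first fundamental form: E = 49*v^2 + 1, F = 49*u*v, G = 49*u^2 + 1.
Coefficients of the second fundamental form: L = 0, M = 7/sqrt(49*u^2 + 49*v^2 + 1), N = 0.
Assemble K = (LN − M²)/(EG − F²) = -49/(2401*u^4 + 4802*u^2*v^2 + 98*u^2 + 2401*v^4 + 98*v^2 + 1). At (u, v) = (1/2, -9/2): K = -196/4044121.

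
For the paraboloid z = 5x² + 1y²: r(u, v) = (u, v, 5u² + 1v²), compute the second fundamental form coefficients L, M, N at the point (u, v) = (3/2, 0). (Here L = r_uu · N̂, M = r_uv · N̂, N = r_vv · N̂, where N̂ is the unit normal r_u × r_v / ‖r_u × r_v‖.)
L = 5*sqrt(226)/113;  M = 0;  N = sqrt(226)/113

Compute the unit normal N̂(u, v) = (-10*u/sqrt(100*u^2 + 4*v^2 + 1), -2*v/sqrt(100*u^2 + 4*v^2 + 1), 1/sqrt(100*u^2 + 4*v^2 + 1)), and the second partials r_uu, r_uv, r_vv. Take dot products:
  L(u, v) = r_uu · N̂ = 10/sqrt(100*u^2 + 4*v^2 + 1),
  M(u, v) = r_uv · N̂ = 0,
  N(u, v) = r_vv · N̂ = 2/sqrt(100*u^2 + 4*v^2 + 1).
Evaluating at (u, v) = (3/2, 0):
  L = 5*sqrt(226)/113, M = 0, N = sqrt(226)/113.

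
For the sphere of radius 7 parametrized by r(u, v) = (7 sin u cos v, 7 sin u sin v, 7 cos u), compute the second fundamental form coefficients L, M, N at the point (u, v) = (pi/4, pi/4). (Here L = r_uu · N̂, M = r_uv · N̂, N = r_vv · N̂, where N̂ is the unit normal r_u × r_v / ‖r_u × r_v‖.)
L = -7;  M = 0;  N = -7/2

Compute the unit normal N̂(u, v) = (sin(u)^2*cos(v)/Abs(sin(u)), sin(u)^2*sin(v)/Abs(sin(u)), sin(2*u)/(2*Abs(sin(u)))), and the second partials r_uu, r_uv, r_vv. Take dot products:
  L(u, v) = r_uu · N̂ = -7*sin(u)/Abs(sin(u)),
  M(u, v) = r_uv · N̂ = 0,
  N(u, v) = r_vv · N̂ = -7*sin(u)^3/Abs(sin(u)).
Evaluating at (u, v) = (pi/4, pi/4):
  L = -7, M = 0, N = -7/2.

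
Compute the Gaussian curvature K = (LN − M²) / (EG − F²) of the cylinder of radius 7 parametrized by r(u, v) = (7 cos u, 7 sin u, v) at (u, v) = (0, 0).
K = 0

Coefficients of the first fundamental form: E = 49, F = 0, G = 1.
Coefficients of the second fundamental form: L = -7, M = 0, N = 0.
Assemble K = (LN − M²)/(EG − F²) = 0. At (u, v) = (0, 0): K = 0.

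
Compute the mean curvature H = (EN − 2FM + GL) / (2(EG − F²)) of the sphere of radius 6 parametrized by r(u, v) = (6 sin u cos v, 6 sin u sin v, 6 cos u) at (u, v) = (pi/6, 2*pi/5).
H = -1/6

With E = 36, F = 0, G = 36*sin(u)^2, L = -6*sin(u)/Abs(sin(u)), M = 0, N = -6*sin(u)^3/Abs(sin(u)), assemble
  H = (EN − 2FM + GL) / (2(EG − F²)) = -sin(u)/(6*Abs(sin(u))).
At (u, v) = (pi/6, 2*pi/5): H = -1/6.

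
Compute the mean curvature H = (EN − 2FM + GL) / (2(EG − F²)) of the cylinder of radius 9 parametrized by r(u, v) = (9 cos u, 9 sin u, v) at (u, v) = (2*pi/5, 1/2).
H = -1/18

With E = 81, F = 0, G = 1, L = -9, M = 0, N = 0, assemble
  H = (EN − 2FM + GL) / (2(EG − F²)) = -1/18.
At (u, v) = (2*pi/5, 1/2): H = -1/18.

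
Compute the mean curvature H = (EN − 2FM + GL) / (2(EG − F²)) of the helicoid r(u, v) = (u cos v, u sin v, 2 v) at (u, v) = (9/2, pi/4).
H = 0

With E = 1, F = 0, G = u^2 + 4, L = 0, M = -2/sqrt(u^2 + 4), N = 0, assemble
  H = (EN − 2FM + GL) / (2(EG − F²)) = 0.
At (u, v) = (9/2, pi/4): H = 0.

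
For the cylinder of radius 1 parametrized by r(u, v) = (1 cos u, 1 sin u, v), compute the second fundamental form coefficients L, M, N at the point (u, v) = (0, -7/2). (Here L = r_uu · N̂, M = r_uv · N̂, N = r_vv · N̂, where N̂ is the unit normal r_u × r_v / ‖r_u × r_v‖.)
L = -1;  M = 0;  N = 0

Compute the unit normal N̂(u, v) = (cos(u), sin(u), 0), and the second partials r_uu, r_uv, r_vv. Take dot products:
  L(u, v) = r_uu · N̂ = -1,
  M(u, v) = r_uv · N̂ = 0,
  N(u, v) = r_vv · N̂ = 0.
Evaluating at (u, v) = (0, -7/2):
  L = -1, M = 0, N = 0.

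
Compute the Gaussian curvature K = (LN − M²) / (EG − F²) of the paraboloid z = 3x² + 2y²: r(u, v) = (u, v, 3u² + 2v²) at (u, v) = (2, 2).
K = 24/43681

Coefficients of the first fundamental form: E = 36*u^2 + 1, F = 24*u*v, G = 16*v^2 + 1.
Coefficients of the second fundamental form: L = 6/sqrt(36*u^2 + 16*v^2 + 1), M = 0, N = 4/sqrt(36*u^2 + 16*v^2 + 1).
Assemble K = (LN − M²)/(EG − F²) = 24/(1296*u^4 + 1152*u^2*v^2 + 72*u^2 + 256*v^4 + 32*v^2 + 1). At (u, v) = (2, 2): K = 24/43681.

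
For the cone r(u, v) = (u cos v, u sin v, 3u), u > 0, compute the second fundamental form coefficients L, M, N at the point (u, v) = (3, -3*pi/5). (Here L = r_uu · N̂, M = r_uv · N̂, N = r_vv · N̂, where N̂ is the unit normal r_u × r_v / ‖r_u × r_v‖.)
L = 0;  M = 0;  N = 9*sqrt(10)/10

Compute the unit normal N̂(u, v) = (-3*sqrt(10)*u*cos(v)/(10*Abs(u)), -3*sqrt(10)*u*sin(v)/(10*Abs(u)), sqrt(10)*u/(10*Abs(u))), and the second partials r_uu, r_uv, r_vv. Take dot products:
  L(u, v) = r_uu · N̂ = 0,
  M(u, v) = r_uv · N̂ = 0,
  N(u, v) = r_vv · N̂ = 3*sqrt(10)*u^2/(10*Abs(u)).
Evaluating at (u, v) = (3, -3*pi/5):
  L = 0, M = 0, N = 9*sqrt(10)/10.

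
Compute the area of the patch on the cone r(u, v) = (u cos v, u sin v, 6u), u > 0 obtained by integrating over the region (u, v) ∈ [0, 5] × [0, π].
Area = 25*sqrt(37)*pi/2

Area = ∫∫ √(EG − F²) du dv with √(EG − F²) = sqrt(37)*Abs(u). Integrating over [0, 5] × [0, π] gives 25*sqrt(37)*pi/2.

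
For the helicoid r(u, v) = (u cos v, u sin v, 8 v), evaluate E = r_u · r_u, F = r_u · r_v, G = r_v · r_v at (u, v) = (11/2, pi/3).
E = 1;  F = 0;  G = 377/4

Partials: r_u = (cos(v), sin(v), 0), r_v = (-u*sin(v), u*cos(v), 8). As functions of (u, v):
  E = r_u · r_u = 1,
  F = r_u · r_v = 0,
  G = r_v · r_v = u^2 + 64.
Evaluating at (u, v) = (11/2, pi/3): E = 1, F = 0, G = 377/4.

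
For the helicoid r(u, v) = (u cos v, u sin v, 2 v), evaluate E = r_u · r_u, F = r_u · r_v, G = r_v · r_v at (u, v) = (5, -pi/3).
E = 1;  F = 0;  G = 29

Partials: r_u = (cos(v), sin(v), 0), r_v = (-u*sin(v), u*cos(v), 2). As functions of (u, v):
  E = r_u · r_u = 1,
  F = r_u · r_v = 0,
  G = r_v · r_v = u^2 + 4.
Evaluating at (u, v) = (5, -pi/3): E = 1, F = 0, G = 29.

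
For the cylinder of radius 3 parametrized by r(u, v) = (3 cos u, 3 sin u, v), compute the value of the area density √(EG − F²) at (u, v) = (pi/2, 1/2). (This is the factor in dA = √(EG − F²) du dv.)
√(EG − F²)|_{(pi/2, 1/2)} = 3

E = 9, F = 0, G = 1, so EG − F² = 9. Taking the positive square root: √(EG − F²) = 3. At (u, v) = (pi/2, 1/2): 3.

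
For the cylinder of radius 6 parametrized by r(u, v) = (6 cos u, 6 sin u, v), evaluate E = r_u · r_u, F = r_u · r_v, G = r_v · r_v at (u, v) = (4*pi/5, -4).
E = 36;  F = 0;  G = 1

Partials: r_u = (-6*sin(u), 6*cos(u), 0), r_v = (0, 0, 1). As functions of (u, v):
  E = r_u · r_u = 36,
  F = r_u · r_v = 0,
  G = r_v · r_v = 1.
Evaluating at (u, v) = (4*pi/5, -4): E = 36, F = 0, G = 1.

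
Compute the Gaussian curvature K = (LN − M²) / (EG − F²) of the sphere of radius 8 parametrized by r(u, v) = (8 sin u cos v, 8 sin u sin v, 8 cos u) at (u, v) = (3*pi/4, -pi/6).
K = 1/64

Coefficients of the first fundamental form: E = 64, F = 0, G = 64*sin(u)^2.
Coefficients of the second fundamental form: L = -8*sin(u)/Abs(sin(u)), M = 0, N = -8*sin(u)^3/Abs(sin(u)).
Assemble K = (LN − M²)/(EG − F²) = 1/64. At (u, v) = (3*pi/4, -pi/6): K = 1/64.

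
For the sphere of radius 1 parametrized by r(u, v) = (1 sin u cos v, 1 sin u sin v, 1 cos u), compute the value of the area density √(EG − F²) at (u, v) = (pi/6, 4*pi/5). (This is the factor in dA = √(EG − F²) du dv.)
√(EG − F²)|_{(pi/6, 4*pi/5)} = 1/2

E = 1, F = 0, G = sin(u)^2, so EG − F² = sin(u)^2. Taking the positive square root: √(EG − F²) = Abs(sin(u)). At (u, v) = (pi/6, 4*pi/5): 1/2.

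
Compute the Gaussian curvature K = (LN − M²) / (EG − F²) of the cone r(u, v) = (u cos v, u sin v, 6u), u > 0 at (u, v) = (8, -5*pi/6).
K = 0

Coefficients of the first fundamental form: E = 37, F = 0, G = u^2.
Coefficients of the second fundamental form: L = 0, M = 0, N = 6*sqrt(37)*u^2/(37*Abs(u)).
Assemble K = (LN − M²)/(EG − F²) = 0. At (u, v) = (8, -5*pi/6): K = 0.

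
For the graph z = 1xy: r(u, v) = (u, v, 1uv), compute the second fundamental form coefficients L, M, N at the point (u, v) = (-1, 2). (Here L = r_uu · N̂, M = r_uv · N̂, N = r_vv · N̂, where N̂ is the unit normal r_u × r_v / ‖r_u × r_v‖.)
L = 0;  M = sqrt(6)/6;  N = 0

Compute the unit normal N̂(u, v) = (-v/sqrt(u^2 + v^2 + 1), -u/sqrt(u^2 + v^2 + 1), 1/sqrt(u^2 + v^2 + 1)), and the second partials r_uu, r_uv, r_vv. Take dot products:
  L(u, v) = r_uu · N̂ = 0,
  M(u, v) = r_uv · N̂ = 1/sqrt(u^2 + v^2 + 1),
  N(u, v) = r_vv · N̂ = 0.
Evaluating at (u, v) = (-1, 2):
  L = 0, M = sqrt(6)/6, N = 0.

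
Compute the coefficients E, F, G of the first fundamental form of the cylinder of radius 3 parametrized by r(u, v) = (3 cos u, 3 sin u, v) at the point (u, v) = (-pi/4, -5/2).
E = 9;  F = 0;  G = 1

Partials: r_u = (-3*sin(u), 3*cos(u), 0), r_v = (0, 0, 1). As functions of (u, v):
  E = r_u · r_u = 9,
  F = r_u · r_v = 0,
  G = r_v · r_v = 1.
Evaluating at (u, v) = (-pi/4, -5/2): E = 9, F = 0, G = 1.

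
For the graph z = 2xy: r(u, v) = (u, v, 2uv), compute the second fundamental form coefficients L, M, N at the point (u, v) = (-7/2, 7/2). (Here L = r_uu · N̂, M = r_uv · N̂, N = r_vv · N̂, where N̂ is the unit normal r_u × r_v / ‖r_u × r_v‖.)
L = 0;  M = 2*sqrt(11)/33;  N = 0

Compute the unit normal N̂(u, v) = (-2*v/sqrt(4*u^2 + 4*v^2 + 1), -2*u/sqrt(4*u^2 + 4*v^2 + 1), 1/sqrt(4*u^2 + 4*v^2 + 1)), and the second partials r_uu, r_uv, r_vv. Take dot products:
  L(u, v) = r_uu · N̂ = 0,
  M(u, v) = r_uv · N̂ = 2/sqrt(4*u^2 + 4*v^2 + 1),
  N(u, v) = r_vv · N̂ = 0.
Evaluating at (u, v) = (-7/2, 7/2):
  L = 0, M = 2*sqrt(11)/33, N = 0.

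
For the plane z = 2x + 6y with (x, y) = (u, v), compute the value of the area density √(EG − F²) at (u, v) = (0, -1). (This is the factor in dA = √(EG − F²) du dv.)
√(EG − F²)|_{(0, -1)} = sqrt(41)

E = 5, F = 12, G = 37, so EG − F² = 41. Taking the positive square root: √(EG − F²) = sqrt(41). At (u, v) = (0, -1): sqrt(41).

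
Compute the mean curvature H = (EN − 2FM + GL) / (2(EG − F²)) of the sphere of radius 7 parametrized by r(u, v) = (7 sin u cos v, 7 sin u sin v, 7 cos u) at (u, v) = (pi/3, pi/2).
H = -1/7

With E = 49, F = 0, G = 49*sin(u)^2, L = -7*sin(u)/Abs(sin(u)), M = 0, N = -7*sin(u)^3/Abs(sin(u)), assemble
  H = (EN − 2FM + GL) / (2(EG − F²)) = -sin(u)/(7*Abs(sin(u))).
At (u, v) = (pi/3, pi/2): H = -1/7.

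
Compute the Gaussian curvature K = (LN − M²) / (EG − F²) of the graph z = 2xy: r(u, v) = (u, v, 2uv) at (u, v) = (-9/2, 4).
K = -1/5329

Coefficients of the first fundamental form: E = 4*v^2 + 1, F = 4*u*v, G = 4*u^2 + 1.
Coefficients of the second fundamental form: L = 0, M = 2/sqrt(4*u^2 + 4*v^2 + 1), N = 0.
Assemble K = (LN − M²)/(EG − F²) = -4/(16*u^4 + 32*u^2*v^2 + 8*u^2 + 16*v^4 + 8*v^2 + 1). At (u, v) = (-9/2, 4): K = -1/5329.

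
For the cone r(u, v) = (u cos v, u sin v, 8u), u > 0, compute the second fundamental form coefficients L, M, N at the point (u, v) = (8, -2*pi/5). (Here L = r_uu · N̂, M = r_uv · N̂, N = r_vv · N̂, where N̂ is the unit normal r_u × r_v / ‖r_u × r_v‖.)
L = 0;  M = 0;  N = 64*sqrt(65)/65

Compute the unit normal N̂(u, v) = (-8*sqrt(65)*u*cos(v)/(65*Abs(u)), -8*sqrt(65)*u*sin(v)/(65*Abs(u)), sqrt(65)*u/(65*Abs(u))), and the second partials r_uu, r_uv, r_vv. Take dot products:
  L(u, v) = r_uu · N̂ = 0,
  M(u, v) = r_uv · N̂ = 0,
  N(u, v) = r_vv · N̂ = 8*sqrt(65)*u^2/(65*Abs(u)).
Evaluating at (u, v) = (8, -2*pi/5):
  L = 0, M = 0, N = 64*sqrt(65)/65.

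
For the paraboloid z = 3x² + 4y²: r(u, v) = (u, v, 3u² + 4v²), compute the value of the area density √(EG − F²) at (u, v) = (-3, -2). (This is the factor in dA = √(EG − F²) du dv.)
√(EG − F²)|_{(-3, -2)} = sqrt(581)

E = 36*u^2 + 1, F = 48*u*v, G = 64*v^2 + 1, so EG − F² = 36*u^2 + 64*v^2 + 1. Taking the positive square root: √(EG − F²) = sqrt(36*u^2 + 64*v^2 + 1). At (u, v) = (-3, -2): sqrt(581).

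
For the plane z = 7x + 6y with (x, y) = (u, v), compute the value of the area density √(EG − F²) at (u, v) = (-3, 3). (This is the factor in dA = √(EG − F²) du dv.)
√(EG − F²)|_{(-3, 3)} = sqrt(86)

E = 50, F = 42, G = 37, so EG − F² = 86. Taking the positive square root: √(EG − F²) = sqrt(86). At (u, v) = (-3, 3): sqrt(86).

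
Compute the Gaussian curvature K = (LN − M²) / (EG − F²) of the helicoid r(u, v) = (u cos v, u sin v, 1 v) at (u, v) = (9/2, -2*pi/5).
K = -16/7225

Coefficients of the first fundamental form: E = 1, F = 0, G = u^2 + 1.
Coefficients of the second fundamental form: L = 0, M = -1/sqrt(u^2 + 1), N = 0.
Assemble K = (LN − M²)/(EG − F²) = -1/(u^2 + 1)^2. At (u, v) = (9/2, -2*pi/5): K = -16/7225.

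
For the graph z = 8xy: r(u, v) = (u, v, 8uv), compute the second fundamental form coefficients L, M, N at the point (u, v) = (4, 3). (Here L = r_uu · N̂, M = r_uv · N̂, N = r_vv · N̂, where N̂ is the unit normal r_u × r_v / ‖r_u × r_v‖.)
L = 0;  M = 8*sqrt(1601)/1601;  N = 0

Compute the unit normal N̂(u, v) = (-8*v/sqrt(64*u^2 + 64*v^2 + 1), -8*u/sqrt(64*u^2 + 64*v^2 + 1), 1/sqrt(64*u^2 + 64*v^2 + 1)), and the second partials r_uu, r_uv, r_vv. Take dot products:
  L(u, v) = r_uu · N̂ = 0,
  M(u, v) = r_uv · N̂ = 8/sqrt(64*u^2 + 64*v^2 + 1),
  N(u, v) = r_vv · N̂ = 0.
Evaluating at (u, v) = (4, 3):
  L = 0, M = 8*sqrt(1601)/1601, N = 0.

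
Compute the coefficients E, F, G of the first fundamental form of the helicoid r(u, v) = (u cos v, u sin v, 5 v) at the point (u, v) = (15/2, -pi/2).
E = 1;  F = 0;  G = 325/4

Partials: r_u = (cos(v), sin(v), 0), r_v = (-u*sin(v), u*cos(v), 5). As functions of (u, v):
  E = r_u · r_u = 1,
  F = r_u · r_v = 0,
  G = r_v · r_v = u^2 + 25.
Evaluating at (u, v) = (15/2, -pi/2): E = 1, F = 0, G = 325/4.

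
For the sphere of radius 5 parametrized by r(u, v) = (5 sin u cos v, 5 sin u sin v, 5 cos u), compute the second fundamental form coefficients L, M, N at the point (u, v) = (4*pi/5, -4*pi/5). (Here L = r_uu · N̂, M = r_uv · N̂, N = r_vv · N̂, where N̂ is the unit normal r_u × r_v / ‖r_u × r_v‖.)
L = -5;  M = 0;  N = -25/8 + 5*sqrt(5)/8

Compute the unit normal N̂(u, v) = (sin(u)^2*cos(v)/Abs(sin(u)), sin(u)^2*sin(v)/Abs(sin(u)), sin(2*u)/(2*Abs(sin(u)))), and the second partials r_uu, r_uv, r_vv. Take dot products:
  L(u, v) = r_uu · N̂ = -5*sin(u)/Abs(sin(u)),
  M(u, v) = r_uv · N̂ = 0,
  N(u, v) = r_vv · N̂ = -5*sin(u)^3/Abs(sin(u)).
Evaluating at (u, v) = (4*pi/5, -4*pi/5):
  L = -5, M = 0, N = -25/8 + 5*sqrt(5)/8.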